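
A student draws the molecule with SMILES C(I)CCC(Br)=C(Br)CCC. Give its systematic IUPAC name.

4,5-dibromo-1-iodooct-4-ene

The longest carbon chain that includes the multiple bond has 8 carbons, so the parent hydride is octane.
A C=C double bond in the chain gives the infix -ene-.
Choose the numbering such that the substituent locant set {1,4,5} is lower than {4,5,8} at the first point of difference.
This places the double bond between C-4 and C-5; bromo groups at C-4 and C-5; an iodo group at C-1.
The substituents are ordered alphabetically, ignoring any di-/tri- multipliers.
The name is 4,5-dibromo-1-iodooct-4-ene.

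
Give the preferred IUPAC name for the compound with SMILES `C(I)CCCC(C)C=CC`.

The longest carbon chain that includes the multiple bond has 8 carbons, so the parent hydride is octane.
There is one C=C double bond, indicated by the ending -ene.
Number the chain so that numbering from this end puts the double bond at C-2 rather than C-6.
This places the double bond between C-2 and C-3; an iodo group at C-8; a methyl group at C-4.
Prefixes are listed alphabetically: iodo, methyl.
Assembling the pieces gives 8-iodo-4-methyloct-2-ene.

8-iodo-4-methyloct-2-ene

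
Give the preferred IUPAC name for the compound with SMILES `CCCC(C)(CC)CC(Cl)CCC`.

6-chloro-4-ethyl-4-methylnonane

The longest carbon chain is 9 atoms: the parent is nonane.
Number the chain so that the substituent locant set {4,4,6} is lower than {4,6,6} at the first point of difference.
That gives a chloro group at C-6; an ethyl group at C-4; a methyl group at C-4.
The substituents are ordered alphabetically, ignoring any di-/tri- multipliers.
The name is 6-chloro-4-ethyl-4-methylnonane.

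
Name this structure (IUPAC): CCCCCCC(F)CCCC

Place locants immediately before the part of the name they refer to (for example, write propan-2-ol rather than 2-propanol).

The longest continuous carbon chain has 11 atoms, so the parent hydride is undecane.
Choose the numbering such that the substituent locant set {5} is lower than {7} at the first point of difference.
With this numbering: a fluoro group at C-5.
Putting it together: 5-fluoroundecane.

5-fluoroundecane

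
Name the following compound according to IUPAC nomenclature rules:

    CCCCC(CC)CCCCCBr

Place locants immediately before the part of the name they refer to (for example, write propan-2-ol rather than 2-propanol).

1-bromo-6-ethyldecane

The longest carbon chain is 10 atoms: the parent is decane.
Choose the numbering such that the substituent locant set {1,6} is lower than {5,10} at the first point of difference.
With this numbering: a bromo group at C-1; an ethyl group at C-6.
Prefixes are listed alphabetically: bromo, ethyl.
Putting it together: 1-bromo-6-ethyldecane.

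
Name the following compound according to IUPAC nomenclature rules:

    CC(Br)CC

The longest continuous carbon chain has 4 atoms, so the parent hydride is butane.
The numbering direction is chosen so that the substituent locant set {2} is lower than {3} at the first point of difference.
That gives a bromo group at C-2.
The name is 2-bromobutane.

2-bromobutane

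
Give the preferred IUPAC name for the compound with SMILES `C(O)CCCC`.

pentan-1-ol

The longest carbon chain that includes the –OH group has 5 carbons, so the parent hydride is pentane.
An alcohol (–OH) is the principal characteristic group, giving the suffix -ol.
Number the chain so that numbering from this end puts the hydroxyl group at C-1 rather than C-5.
That gives the hydroxyl at C-1.
Putting it together: pentan-1-ol.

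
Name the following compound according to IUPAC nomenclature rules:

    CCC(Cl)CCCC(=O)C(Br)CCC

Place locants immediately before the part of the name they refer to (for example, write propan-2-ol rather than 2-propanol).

The longest carbon chain that includes the carbonyl has 11 carbons, so the parent hydride is undecane.
The highest-priority functional group is a ketone (C=O on an internal carbon), so the name ends in -one.
Number the chain so that numbering from this end puts the carbonyl group at C-5 rather than C-7.
This places the carbonyl at C-5; a bromo group at C-4; a chloro group at C-9.
Prefixes are listed alphabetically: bromo, chloro.
Putting it together: 4-bromo-9-chloroundecan-5-one.

4-bromo-9-chloroundecan-5-one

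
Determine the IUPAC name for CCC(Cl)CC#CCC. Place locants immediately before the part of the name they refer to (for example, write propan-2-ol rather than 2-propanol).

Counting along the main chain through the multiple bond gives 8 carbons: the parent is octane.
The chain contains a C≡C triple bond, so the unsaturation ending is -yne.
Number the chain so that numbering from this end puts the triple bond at C-3 rather than C-5.
This places the triple bond between C-3 and C-4; a chloro group at C-6.
The name is 6-chlorooct-3-yne.

6-chlorooct-3-yne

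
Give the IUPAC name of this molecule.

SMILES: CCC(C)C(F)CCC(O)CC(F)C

The longest chain bearing the –OH group is 10 carbons long (decane).
The principal characteristic group is an alcohol (–OH), named with the suffix -ol.
The numbering direction is chosen so that numbering from this end puts the hydroxyl group at C-4 rather than C-7.
With this numbering: the hydroxyl at C-4; fluoro groups at C-2 and C-7; a methyl group at C-8.
The substituents are ordered alphabetically, ignoring any di-/tri- multipliers.
Putting it together: 2,7-difluoro-8-methyldecan-4-ol.

2,7-difluoro-8-methyldecan-4-ol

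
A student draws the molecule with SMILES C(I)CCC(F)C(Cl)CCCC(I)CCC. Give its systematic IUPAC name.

The longest carbon chain is 12 atoms: the parent is dodecane.
Choose the numbering such that the substituent locant set {1,4,5,9} is lower than {4,8,9,12} at the first point of difference.
With this numbering: a chloro group at C-5; a fluoro group at C-4; iodo groups at C-1 and C-9.
Prefixes are listed alphabetically: chloro, fluoro, iodo.
Putting it together: 5-chloro-4-fluoro-1,9-diiodododecane.

5-chloro-4-fluoro-1,9-diiodododecane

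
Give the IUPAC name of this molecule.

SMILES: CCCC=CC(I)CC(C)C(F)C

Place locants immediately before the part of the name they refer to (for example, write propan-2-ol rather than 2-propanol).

Counting along the main chain through the multiple bond gives 10 carbons: the parent is decane.
There is one C=C double bond, indicated by the ending -ene.
The numbering direction is chosen so that numbering from this end puts the double bond at C-4 rather than C-6.
This places the double bond between C-4 and C-5; a fluoro group at C-9; an iodo group at C-6; a methyl group at C-8.
The substituents are ordered alphabetically, ignoring any di-/tri- multipliers.
Putting it together: 9-fluoro-6-iodo-8-methyldec-4-ene.

9-fluoro-6-iodo-8-methyldec-4-ene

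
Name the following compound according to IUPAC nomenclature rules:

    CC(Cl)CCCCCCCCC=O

10-chloroundecanal

The longest carbon chain that includes the –CHO group has 11 carbons, so the parent hydride is undecane.
The highest-priority functional group is an aldehyde (terminal –CHO), so the name ends in -al.
The numbering direction is chosen so that the aldehyde carbon is C-1 by definition.
With this numbering: a chloro group at C-10.
Putting it together: 10-chloroundecanal.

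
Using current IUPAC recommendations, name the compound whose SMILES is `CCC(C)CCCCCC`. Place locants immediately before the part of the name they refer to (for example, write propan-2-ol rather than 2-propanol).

The longest carbon chain is 9 atoms: the parent is nonane.
The numbering direction is chosen so that the substituent locant set {3} is lower than {7} at the first point of difference.
That gives a methyl group at C-3.
The name is 3-methylnonane.

3-methylnonane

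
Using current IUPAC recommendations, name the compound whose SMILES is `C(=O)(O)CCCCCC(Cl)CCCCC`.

7-chlorododecanoic acid

The longest chain bearing the –COOH group is 12 carbons long (dodecane).
The principal characteristic group is a carboxylic acid (terminal –COOH), named with the suffix -oic acid.
Number the chain so that the carboxylic acid carbon is C-1 by definition.
This places a chloro group at C-7.
The name is 7-chlorododecanoic acid.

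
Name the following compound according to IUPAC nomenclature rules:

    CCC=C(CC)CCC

The longest carbon chain that includes the multiple bond has 7 carbons, so the parent hydride is heptane.
There is one C=C double bond, indicated by the ending -ene.
The numbering direction is chosen so that numbering from this end puts the double bond at C-3 rather than C-4.
This places the double bond between C-3 and C-4; an ethyl group at C-4.
The name is 4-ethylhept-3-ene.

4-ethylhept-3-ene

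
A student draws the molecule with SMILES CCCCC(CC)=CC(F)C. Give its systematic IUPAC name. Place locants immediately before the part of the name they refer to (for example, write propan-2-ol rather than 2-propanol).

4-ethyl-2-fluorooct-3-ene

Counting along the main chain through the multiple bond gives 8 carbons: the parent is octane.
A C=C double bond in the chain gives the infix -ene-.
Choose the numbering such that numbering from this end puts the double bond at C-3 rather than C-5.
This places the double bond between C-3 and C-4; an ethyl group at C-4; a fluoro group at C-2.
The substituents are ordered alphabetically, ignoring any di-/tri- multipliers.
Putting it together: 4-ethyl-2-fluorooct-3-ene.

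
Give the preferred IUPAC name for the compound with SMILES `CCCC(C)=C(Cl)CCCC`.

5-chloro-4-methylnon-4-ene

The longest carbon chain that includes the multiple bond has 9 carbons, so the parent hydride is nonane.
There is one C=C double bond, indicated by the ending -ene.
Number the chain so that numbering from this end puts the double bond at C-4 rather than C-5.
That gives the double bond between C-4 and C-5; a chloro group at C-5; a methyl group at C-4.
Prefixes are listed alphabetically: chloro, methyl.
Assembling the pieces gives 5-chloro-4-methylnon-4-ene.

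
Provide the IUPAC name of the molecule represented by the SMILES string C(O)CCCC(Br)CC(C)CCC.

5-bromo-7-methyldecan-1-ol

Counting along the main chain through the –OH group gives 10 carbons: the parent is decane.
The principal characteristic group is an alcohol (–OH), named with the suffix -ol.
Choose the numbering such that numbering from this end puts the hydroxyl group at C-1 rather than C-10.
This places the hydroxyl at C-1; a bromo group at C-5; a methyl group at C-7.
The substituents are ordered alphabetically, ignoring any di-/tri- multipliers.
The name is 5-bromo-7-methyldecan-1-ol.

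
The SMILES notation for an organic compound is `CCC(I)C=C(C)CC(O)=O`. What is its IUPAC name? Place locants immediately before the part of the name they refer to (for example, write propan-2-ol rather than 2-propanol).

The longest carbon chain that includes the –COOH group and the multiple bond has 7 carbons, so the parent hydride is heptane.
The principal characteristic group is a carboxylic acid (terminal –COOH), named with the suffix -oic acid.
A C=C double bond in the chain gives the infix -ene-.
Number the chain so that the carboxylic acid carbon is C-1 by definition.
With this numbering: the double bond between C-3 and C-4; an iodo group at C-5; a methyl group at C-3.
Prefixes are listed alphabetically: iodo, methyl.
The name is 5-iodo-3-methylhept-3-enoic acid.

5-iodo-3-methylhept-3-enoic acid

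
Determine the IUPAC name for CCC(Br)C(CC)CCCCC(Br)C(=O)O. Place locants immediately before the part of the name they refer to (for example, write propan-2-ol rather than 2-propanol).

2,8-dibromo-7-ethyldecanoic acid

The longest chain bearing the –COOH group is 10 carbons long (decane).
The highest-priority functional group is a carboxylic acid (terminal –COOH), so the name ends in -oic acid.
The numbering direction is chosen so that the carboxylic acid carbon is C-1 by definition.
With this numbering: bromo groups at C-2 and C-8; an ethyl group at C-7.
The substituents are ordered alphabetically, ignoring any di-/tri- multipliers.
Putting it together: 2,8-dibromo-7-ethyldecanoic acid.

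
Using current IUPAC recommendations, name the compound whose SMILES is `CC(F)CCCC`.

The parent chain contains 6 carbons (hexane).
Number the chain so that the substituent locant set {2} is lower than {5} at the first point of difference.
This places a fluoro group at C-2.
Putting it together: 2-fluorohexane.

2-fluorohexane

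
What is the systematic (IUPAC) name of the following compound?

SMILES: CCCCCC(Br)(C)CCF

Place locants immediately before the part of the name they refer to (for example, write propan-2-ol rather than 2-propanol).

3-bromo-1-fluoro-3-methyloctane

The longest carbon chain is 8 atoms: the parent is octane.
Choose the numbering such that the substituent locant set {1,3,3} is lower than {6,6,8} at the first point of difference.
With this numbering: a bromo group at C-3; a fluoro group at C-1; a methyl group at C-3.
Substituent prefixes are cited in alphabetical order (multiplying prefixes like di-/tri- are ignored for ordering).
Putting it together: 3-bromo-1-fluoro-3-methyloctane.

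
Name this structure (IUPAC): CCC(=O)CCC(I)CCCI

Counting along the main chain through the carbonyl gives 9 carbons: the parent is nonane.
The principal characteristic group is a ketone (C=O on an internal carbon), named with the suffix -one.
The numbering direction is chosen so that numbering from this end puts the carbonyl group at C-3 rather than C-7.
With this numbering: the carbonyl at C-3; iodo groups at C-6 and C-9.
Putting it together: 6,9-diiodononan-3-one.

6,9-diiodononan-3-one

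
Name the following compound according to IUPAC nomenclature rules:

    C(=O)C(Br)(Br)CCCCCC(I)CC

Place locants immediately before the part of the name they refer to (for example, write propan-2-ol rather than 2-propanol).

2,2-dibromo-8-iododecanal

The longest carbon chain that includes the –CHO group has 10 carbons, so the parent hydride is decane.
An aldehyde (terminal –CHO) is the principal characteristic group, giving the suffix -al.
The numbering direction is chosen so that the aldehyde carbon is C-1 by definition.
With this numbering: two bromo groups at C-2; an iodo group at C-8.
Substituent prefixes are cited in alphabetical order (multiplying prefixes like di-/tri- are ignored for ordering).
Putting it together: 2,2-dibromo-8-iododecanal.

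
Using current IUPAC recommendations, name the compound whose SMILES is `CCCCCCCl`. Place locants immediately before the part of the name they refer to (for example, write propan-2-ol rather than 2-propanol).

The parent chain contains 6 carbons (hexane).
Choose the numbering such that the substituent locant set {1} is lower than {6} at the first point of difference.
With this numbering: a chloro group at C-1.
Assembling the pieces gives 1-chlorohexane.

1-chlorohexane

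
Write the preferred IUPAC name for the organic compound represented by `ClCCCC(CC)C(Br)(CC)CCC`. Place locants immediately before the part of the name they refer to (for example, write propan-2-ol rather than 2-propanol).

5-bromo-1-chloro-4,5-diethyloctane

The longest carbon chain is 8 atoms: the parent is octane.
The numbering direction is chosen so that the substituent locant set {1,4,5,5} is lower than {4,4,5,8} at the first point of difference.
With this numbering: a bromo group at C-5; a chloro group at C-1; ethyl groups at C-4 and C-5.
Substituent prefixes are cited in alphabetical order (multiplying prefixes like di-/tri- are ignored for ordering).
The name is 5-bromo-1-chloro-4,5-diethyloctane.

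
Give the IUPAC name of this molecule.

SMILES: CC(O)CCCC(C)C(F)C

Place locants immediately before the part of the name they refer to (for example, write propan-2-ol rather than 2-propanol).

7-fluoro-6-methyloctan-2-ol

The longest carbon chain that includes the –OH group has 8 carbons, so the parent hydride is octane.
The principal characteristic group is an alcohol (–OH), named with the suffix -ol.
Choose the numbering such that numbering from this end puts the hydroxyl group at C-2 rather than C-7.
This places the hydroxyl at C-2; a fluoro group at C-7; a methyl group at C-6.
Prefixes are listed alphabetically: fluoro, methyl.
Putting it together: 7-fluoro-6-methyloctan-2-ol.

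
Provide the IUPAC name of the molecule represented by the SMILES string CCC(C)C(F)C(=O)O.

2-fluoro-3-methylpentanoic acid

The longest chain bearing the –COOH group is 5 carbons long (pentane).
The highest-priority functional group is a carboxylic acid (terminal –COOH), so the name ends in -oic acid.
Number the chain so that the carboxylic acid carbon is C-1 by definition.
That gives a fluoro group at C-2; a methyl group at C-3.
The substituents are ordered alphabetically, ignoring any di-/tri- multipliers.
Assembling the pieces gives 2-fluoro-3-methylpentanoic acid.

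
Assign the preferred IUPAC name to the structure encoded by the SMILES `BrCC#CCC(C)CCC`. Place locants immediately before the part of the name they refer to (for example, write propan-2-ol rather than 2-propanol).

1-bromo-5-methyloct-2-yne

The longest chain bearing the multiple bond is 8 carbons long (octane).
The chain contains a C≡C triple bond, so the unsaturation ending is -yne.
Number the chain so that numbering from this end puts the triple bond at C-2 rather than C-6.
That gives the triple bond between C-2 and C-3; a bromo group at C-1; a methyl group at C-5.
Prefixes are listed alphabetically: bromo, methyl.
Putting it together: 1-bromo-5-methyloct-2-yne.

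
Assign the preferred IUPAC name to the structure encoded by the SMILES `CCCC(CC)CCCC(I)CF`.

6-ethyl-1-fluoro-2-iodononane

The parent chain contains 9 carbons (nonane).
The numbering direction is chosen so that the substituent locant set {1,2,6} is lower than {4,8,9} at the first point of difference.
This places an ethyl group at C-6; a fluoro group at C-1; an iodo group at C-2.
The substituents are ordered alphabetically, ignoring any di-/tri- multipliers.
The name is 6-ethyl-1-fluoro-2-iodononane.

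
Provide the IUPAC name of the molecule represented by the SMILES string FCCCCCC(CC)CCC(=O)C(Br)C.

2-bromo-6-ethyl-11-fluoroundecan-3-one

Counting along the main chain through the carbonyl gives 11 carbons: the parent is undecane.
The principal characteristic group is a ketone (C=O on an internal carbon), named with the suffix -one.
Choose the numbering such that numbering from this end puts the carbonyl group at C-3 rather than C-9.
With this numbering: the carbonyl at C-3; a bromo group at C-2; an ethyl group at C-6; a fluoro group at C-11.
The substituents are ordered alphabetically, ignoring any di-/tri- multipliers.
The name is 2-bromo-6-ethyl-11-fluoroundecan-3-one.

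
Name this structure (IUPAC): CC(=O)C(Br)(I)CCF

The longest chain bearing the carbonyl is 5 carbons long (pentane).
A ketone (C=O on an internal carbon) is the principal characteristic group, giving the suffix -one.
Choose the numbering such that numbering from this end puts the carbonyl group at C-2 rather than C-4.
This places the carbonyl at C-2; a bromo group at C-3; a fluoro group at C-5; an iodo group at C-3.
Substituent prefixes are cited in alphabetical order (multiplying prefixes like di-/tri- are ignored for ordering).
Putting it together: 3-bromo-5-fluoro-3-iodopentan-2-one.

3-bromo-5-fluoro-3-iodopentan-2-one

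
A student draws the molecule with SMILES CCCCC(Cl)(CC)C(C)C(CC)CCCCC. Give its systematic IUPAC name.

The parent chain contains 12 carbons (dodecane).
Number the chain so that the substituent locant set {5,5,6,7} is lower than {6,7,8,8} at the first point of difference.
With this numbering: a chloro group at C-5; ethyl groups at C-5 and C-7; a methyl group at C-6.
The substituents are ordered alphabetically, ignoring any di-/tri- multipliers.
Assembling the pieces gives 5-chloro-5,7-diethyl-6-methyldodecane.

5-chloro-5,7-diethyl-6-methyldodecane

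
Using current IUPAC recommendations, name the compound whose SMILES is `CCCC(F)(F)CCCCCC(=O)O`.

7,7-difluorodecanoic acid

Counting along the main chain through the –COOH group gives 10 carbons: the parent is decane.
The highest-priority functional group is a carboxylic acid (terminal –COOH), so the name ends in -oic acid.
The numbering direction is chosen so that the carboxylic acid carbon is C-1 by definition.
With this numbering: two fluoro groups at C-7.
The name is 7,7-difluorodecanoic acid.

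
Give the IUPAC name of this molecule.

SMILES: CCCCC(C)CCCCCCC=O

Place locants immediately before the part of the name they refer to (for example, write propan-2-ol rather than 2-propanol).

8-methyldodecanal

Counting along the main chain through the –CHO group gives 12 carbons: the parent is dodecane.
An aldehyde (terminal –CHO) is the principal characteristic group, giving the suffix -al.
Number the chain so that the aldehyde carbon is C-1 by definition.
That gives a methyl group at C-8.
The name is 8-methyldodecanal.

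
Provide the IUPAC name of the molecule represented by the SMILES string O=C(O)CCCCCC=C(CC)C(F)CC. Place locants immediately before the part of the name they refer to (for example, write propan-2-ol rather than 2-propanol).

8-ethyl-9-fluoroundec-7-enoic acid

Counting along the main chain through the –COOH group and the multiple bond gives 11 carbons: the parent is undecane.
The highest-priority functional group is a carboxylic acid (terminal –COOH), so the name ends in -oic acid.
A C=C double bond in the chain gives the infix -ene-.
The numbering direction is chosen so that the carboxylic acid carbon is C-1 by definition.
With this numbering: the double bond between C-7 and C-8; an ethyl group at C-8; a fluoro group at C-9.
Prefixes are listed alphabetically: ethyl, fluoro.
Putting it together: 8-ethyl-9-fluoroundec-7-enoic acid.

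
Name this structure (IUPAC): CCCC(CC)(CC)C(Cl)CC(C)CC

5-chloro-6,6-diethyl-3-methylnonane

The longest carbon chain is 9 atoms: the parent is nonane.
The numbering direction is chosen so that the substituent locant set {3,5,6,6} is lower than {4,4,5,7} at the first point of difference.
This places a chloro group at C-5; two ethyl groups at C-6; a methyl group at C-3.
The substituents are ordered alphabetically, ignoring any di-/tri- multipliers.
The name is 5-chloro-6,6-diethyl-3-methylnonane.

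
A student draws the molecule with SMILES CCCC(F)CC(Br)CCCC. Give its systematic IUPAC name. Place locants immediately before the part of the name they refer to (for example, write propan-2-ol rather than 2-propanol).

6-bromo-4-fluorodecane

The longest carbon chain is 10 atoms: the parent is decane.
The numbering direction is chosen so that the substituent locant set {4,6} is lower than {5,7} at the first point of difference.
This places a bromo group at C-6; a fluoro group at C-4.
The substituents are ordered alphabetically, ignoring any di-/tri- multipliers.
The name is 6-bromo-4-fluorodecane.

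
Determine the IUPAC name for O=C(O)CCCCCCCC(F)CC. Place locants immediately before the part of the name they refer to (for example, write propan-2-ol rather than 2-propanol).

9-fluoroundecanoic acid

Counting along the main chain through the –COOH group gives 11 carbons: the parent is undecane.
A carboxylic acid (terminal –COOH) is the principal characteristic group, giving the suffix -oic acid.
Number the chain so that the carboxylic acid carbon is C-1 by definition.
With this numbering: a fluoro group at C-9.
Assembling the pieces gives 9-fluoroundecanoic acid.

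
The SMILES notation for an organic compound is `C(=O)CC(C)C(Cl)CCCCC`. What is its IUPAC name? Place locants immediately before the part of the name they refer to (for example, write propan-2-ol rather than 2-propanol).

The longest chain bearing the –CHO group is 9 carbons long (nonane).
An aldehyde (terminal –CHO) is the principal characteristic group, giving the suffix -al.
The numbering direction is chosen so that the aldehyde carbon is C-1 by definition.
That gives a chloro group at C-4; a methyl group at C-3.
The substituents are ordered alphabetically, ignoring any di-/tri- multipliers.
Putting it together: 4-chloro-3-methylnonanal.

4-chloro-3-methylnonanal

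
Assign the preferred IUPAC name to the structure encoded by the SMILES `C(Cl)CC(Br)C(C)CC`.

The longest continuous carbon chain has 6 atoms, so the parent hydride is hexane.
Number the chain so that the substituent locant set {1,3,4} is lower than {3,4,6} at the first point of difference.
That gives a bromo group at C-3; a chloro group at C-1; a methyl group at C-4.
Prefixes are listed alphabetically: bromo, chloro, methyl.
The name is 3-bromo-1-chloro-4-methylhexane.

3-bromo-1-chloro-4-methylhexane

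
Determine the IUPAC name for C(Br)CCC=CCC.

7-bromohept-3-ene

Counting along the main chain through the multiple bond gives 7 carbons: the parent is heptane.
There is one C=C double bond, indicated by the ending -ene.
The numbering direction is chosen so that numbering from this end puts the double bond at C-3 rather than C-4.
With this numbering: the double bond between C-3 and C-4; a bromo group at C-7.
Assembling the pieces gives 7-bromohept-3-ene.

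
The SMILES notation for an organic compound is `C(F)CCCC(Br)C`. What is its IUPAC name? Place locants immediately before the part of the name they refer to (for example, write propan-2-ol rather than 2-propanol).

The parent chain contains 6 carbons (hexane).
Choose the numbering such that the substituent locant set {1,5} is lower than {2,6} at the first point of difference.
With this numbering: a bromo group at C-5; a fluoro group at C-1.
Substituent prefixes are cited in alphabetical order (multiplying prefixes like di-/tri- are ignored for ordering).
Putting it together: 5-bromo-1-fluorohexane.

5-bromo-1-fluorohexane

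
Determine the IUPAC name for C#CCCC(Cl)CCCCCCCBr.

The longest chain bearing the multiple bond is 12 carbons long (dodecane).
There is one C≡C triple bond, indicated by the ending -yne.
Number the chain so that numbering from this end puts the triple bond at C-1 rather than C-11.
With this numbering: the triple bond between C-1 and C-2; a bromo group at C-12; a chloro group at C-5.
Prefixes are listed alphabetically: bromo, chloro.
The name is 12-bromo-5-chlorododec-1-yne.

12-bromo-5-chlorododec-1-yne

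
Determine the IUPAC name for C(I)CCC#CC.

6-iodohex-2-yne

The longest carbon chain that includes the multiple bond has 6 carbons, so the parent hydride is hexane.
A C≡C triple bond in the chain gives the infix -yne-.
Choose the numbering such that numbering from this end puts the triple bond at C-2 rather than C-4.
With this numbering: the triple bond between C-2 and C-3; an iodo group at C-6.
Assembling the pieces gives 6-iodohex-2-yne.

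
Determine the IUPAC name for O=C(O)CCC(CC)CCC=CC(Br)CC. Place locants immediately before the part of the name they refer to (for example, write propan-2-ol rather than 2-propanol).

The longest carbon chain that includes the –COOH group and the multiple bond has 11 carbons, so the parent hydride is undecane.
The principal characteristic group is a carboxylic acid (terminal –COOH), named with the suffix -oic acid.
A C=C double bond in the chain gives the infix -ene-.
Choose the numbering such that the carboxylic acid carbon is C-1 by definition.
With this numbering: the double bond between C-7 and C-8; a bromo group at C-9; an ethyl group at C-4.
Prefixes are listed alphabetically: bromo, ethyl.
Assembling the pieces gives 9-bromo-4-ethylundec-7-enoic acid.

9-bromo-4-ethylundec-7-enoic acid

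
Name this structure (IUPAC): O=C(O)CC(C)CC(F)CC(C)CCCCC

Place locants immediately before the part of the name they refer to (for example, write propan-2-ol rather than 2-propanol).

5-fluoro-3,7-dimethyldodecanoic acid

The longest chain bearing the –COOH group is 12 carbons long (dodecane).
The principal characteristic group is a carboxylic acid (terminal –COOH), named with the suffix -oic acid.
The numbering direction is chosen so that the carboxylic acid carbon is C-1 by definition.
With this numbering: a fluoro group at C-5; methyl groups at C-3 and C-7.
The substituents are ordered alphabetically, ignoring any di-/tri- multipliers.
The name is 5-fluoro-3,7-dimethyldodecanoic acid.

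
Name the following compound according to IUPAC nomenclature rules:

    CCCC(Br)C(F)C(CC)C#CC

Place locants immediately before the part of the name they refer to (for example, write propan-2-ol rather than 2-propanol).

The longest carbon chain that includes the multiple bond has 9 carbons, so the parent hydride is nonane.
There is one C≡C triple bond, indicated by the ending -yne.
The numbering direction is chosen so that numbering from this end puts the triple bond at C-2 rather than C-7.
That gives the triple bond between C-2 and C-3; a bromo group at C-6; an ethyl group at C-4; a fluoro group at C-5.
Substituent prefixes are cited in alphabetical order (multiplying prefixes like di-/tri- are ignored for ordering).
Putting it together: 6-bromo-4-ethyl-5-fluoronon-2-yne.

6-bromo-4-ethyl-5-fluoronon-2-yne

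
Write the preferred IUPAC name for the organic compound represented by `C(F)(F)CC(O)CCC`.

1,1-difluorohexan-3-ol

The longest chain bearing the –OH group is 6 carbons long (hexane).
The highest-priority functional group is an alcohol (–OH), so the name ends in -ol.
Choose the numbering such that numbering from this end puts the hydroxyl group at C-3 rather than C-4.
This places the hydroxyl at C-3; two fluoro groups at C-1.
The name is 1,1-difluorohexan-3-ol.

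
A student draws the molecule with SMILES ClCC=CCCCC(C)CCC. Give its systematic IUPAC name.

1-chloro-7-methyldec-2-ene

The longest chain bearing the multiple bond is 10 carbons long (decane).
The chain contains a C=C double bond, so the unsaturation ending is -ene.
The numbering direction is chosen so that numbering from this end puts the double bond at C-2 rather than C-8.
This places the double bond between C-2 and C-3; a chloro group at C-1; a methyl group at C-7.
Prefixes are listed alphabetically: chloro, methyl.
Putting it together: 1-chloro-7-methyldec-2-ene.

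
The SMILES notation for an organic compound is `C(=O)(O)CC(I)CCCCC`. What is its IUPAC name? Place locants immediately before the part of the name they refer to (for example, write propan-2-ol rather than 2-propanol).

3-iodooctanoic acid

The longest chain bearing the –COOH group is 8 carbons long (octane).
The principal characteristic group is a carboxylic acid (terminal –COOH), named with the suffix -oic acid.
The numbering direction is chosen so that the carboxylic acid carbon is C-1 by definition.
That gives an iodo group at C-3.
The name is 3-iodooctanoic acid.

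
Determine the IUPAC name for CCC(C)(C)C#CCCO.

Counting along the main chain through the –OH group and the multiple bond gives 7 carbons: the parent is heptane.
The highest-priority functional group is an alcohol (–OH), so the name ends in -ol.
The chain contains a C≡C triple bond, so the unsaturation ending is -yne.
Choose the numbering such that numbering from this end puts the hydroxyl group at C-1 rather than C-7.
With this numbering: the hydroxyl at C-1; the triple bond between C-3 and C-4; two methyl groups at C-5.
The name is 5,5-dimethylhept-3-yn-1-ol.

5,5-dimethylhept-3-yn-1-ol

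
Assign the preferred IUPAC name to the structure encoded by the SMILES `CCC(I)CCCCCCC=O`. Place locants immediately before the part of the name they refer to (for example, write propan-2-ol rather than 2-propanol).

8-iododecanal

The longest carbon chain that includes the –CHO group has 10 carbons, so the parent hydride is decane.
The highest-priority functional group is an aldehyde (terminal –CHO), so the name ends in -al.
The numbering direction is chosen so that the aldehyde carbon is C-1 by definition.
This places an iodo group at C-8.
Putting it together: 8-iododecanal.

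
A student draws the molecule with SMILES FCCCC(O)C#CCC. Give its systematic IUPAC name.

Counting along the main chain through the –OH group and the multiple bond gives 8 carbons: the parent is octane.
The principal characteristic group is an alcohol (–OH), named with the suffix -ol.
There is one C≡C triple bond, indicated by the ending -yne.
Choose the numbering such that numbering from this end puts the hydroxyl group at C-4 rather than C-5.
With this numbering: the hydroxyl at C-4; the triple bond between C-5 and C-6; a fluoro group at C-1.
Putting it together: 1-fluorooct-5-yn-4-ol.

1-fluorooct-5-yn-4-ol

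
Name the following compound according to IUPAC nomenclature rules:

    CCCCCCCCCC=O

The longest chain bearing the –CHO group is 10 carbons long (decane).
An aldehyde (terminal –CHO) is the principal characteristic group, giving the suffix -al.
Number the chain so that the aldehyde carbon is C-1 by definition.
The name is decanal.

decanal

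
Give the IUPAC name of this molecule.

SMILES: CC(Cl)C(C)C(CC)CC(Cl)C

The longest continuous carbon chain has 7 atoms, so the parent hydride is heptane.
Choose the numbering such that the substituent locant set {2,3,4,6} is lower than {2,4,5,6} at the first point of difference.
This places chloro groups at C-2 and C-6; an ethyl group at C-4; a methyl group at C-3.
Substituent prefixes are cited in alphabetical order (multiplying prefixes like di-/tri- are ignored for ordering).
Putting it together: 2,6-dichloro-4-ethyl-3-methylheptane.

2,6-dichloro-4-ethyl-3-methylheptane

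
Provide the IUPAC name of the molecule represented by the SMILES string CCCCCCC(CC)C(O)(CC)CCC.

Counting along the main chain through the –OH group gives 11 carbons: the parent is undecane.
The principal characteristic group is an alcohol (–OH), named with the suffix -ol.
Choose the numbering such that numbering from this end puts the hydroxyl group at C-4 rather than C-8.
With this numbering: the hydroxyl at C-4; ethyl groups at C-4 and C-5.
Assembling the pieces gives 4,5-diethylundecan-4-ol.

4,5-diethylundecan-4-ol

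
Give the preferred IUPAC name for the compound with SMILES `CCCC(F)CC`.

The longest continuous carbon chain has 6 atoms, so the parent hydride is hexane.
The numbering direction is chosen so that the substituent locant set {3} is lower than {4} at the first point of difference.
With this numbering: a fluoro group at C-3.
The name is 3-fluorohexane.

3-fluorohexane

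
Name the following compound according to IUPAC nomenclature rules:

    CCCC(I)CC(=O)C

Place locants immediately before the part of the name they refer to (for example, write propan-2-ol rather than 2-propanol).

The longest carbon chain that includes the carbonyl has 7 carbons, so the parent hydride is heptane.
The highest-priority functional group is a ketone (C=O on an internal carbon), so the name ends in -one.
Number the chain so that numbering from this end puts the carbonyl group at C-2 rather than C-6.
This places the carbonyl at C-2; an iodo group at C-4.
The name is 4-iodoheptan-2-one.

4-iodoheptan-2-one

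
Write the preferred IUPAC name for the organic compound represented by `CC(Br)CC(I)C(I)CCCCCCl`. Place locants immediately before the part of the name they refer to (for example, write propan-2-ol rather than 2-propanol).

The parent chain contains 10 carbons (decane).
The numbering direction is chosen so that the substituent locant set {1,6,7,9} is lower than {2,4,5,10} at the first point of difference.
This places a bromo group at C-9; a chloro group at C-1; iodo groups at C-6 and C-7.
The substituents are ordered alphabetically, ignoring any di-/tri- multipliers.
Assembling the pieces gives 9-bromo-1-chloro-6,7-diiododecane.

9-bromo-1-chloro-6,7-diiododecane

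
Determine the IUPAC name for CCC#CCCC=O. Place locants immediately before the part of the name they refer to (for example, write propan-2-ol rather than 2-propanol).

hept-4-ynal

The longest carbon chain that includes the –CHO group and the multiple bond has 7 carbons, so the parent hydride is heptane.
The highest-priority functional group is an aldehyde (terminal –CHO), so the name ends in -al.
A C≡C triple bond in the chain gives the infix -yne-.
Choose the numbering such that the aldehyde carbon is C-1 by definition.
That gives the triple bond between C-4 and C-5.
Putting it together: hept-4-ynal.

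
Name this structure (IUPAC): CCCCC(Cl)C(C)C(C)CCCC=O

7-chloro-5,6-dimethylundecanal

The longest carbon chain that includes the –CHO group has 11 carbons, so the parent hydride is undecane.
An aldehyde (terminal –CHO) is the principal characteristic group, giving the suffix -al.
Number the chain so that the aldehyde carbon is C-1 by definition.
That gives a chloro group at C-7; methyl groups at C-5 and C-6.
Prefixes are listed alphabetically: chloro, methyl.
The name is 7-chloro-5,6-dimethylundecanal.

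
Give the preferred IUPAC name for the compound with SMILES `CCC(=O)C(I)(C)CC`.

Counting along the main chain through the carbonyl gives 6 carbons: the parent is hexane.
A ketone (C=O on an internal carbon) is the principal characteristic group, giving the suffix -one.
Choose the numbering such that numbering from this end puts the carbonyl group at C-3 rather than C-4.
That gives the carbonyl at C-3; an iodo group at C-4; a methyl group at C-4.
Substituent prefixes are cited in alphabetical order (multiplying prefixes like di-/tri- are ignored for ordering).
Putting it together: 4-iodo-4-methylhexan-3-one.

4-iodo-4-methylhexan-3-one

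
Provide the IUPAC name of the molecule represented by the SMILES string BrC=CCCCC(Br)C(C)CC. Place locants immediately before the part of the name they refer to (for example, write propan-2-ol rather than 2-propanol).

1,6-dibromo-7-methylnon-1-ene

Counting along the main chain through the multiple bond gives 9 carbons: the parent is nonane.
A C=C double bond in the chain gives the infix -ene-.
The numbering direction is chosen so that numbering from this end puts the double bond at C-1 rather than C-8.
This places the double bond between C-1 and C-2; bromo groups at C-1 and C-6; a methyl group at C-7.
Substituent prefixes are cited in alphabetical order (multiplying prefixes like di-/tri- are ignored for ordering).
Putting it together: 1,6-dibromo-7-methylnon-1-ene.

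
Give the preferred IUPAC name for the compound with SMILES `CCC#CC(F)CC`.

The longest chain bearing the multiple bond is 7 carbons long (heptane).
The chain contains a C≡C triple bond, so the unsaturation ending is -yne.
The numbering direction is chosen so that numbering from this end puts the triple bond at C-3 rather than C-4.
With this numbering: the triple bond between C-3 and C-4; a fluoro group at C-5.
Putting it together: 5-fluorohept-3-yne.

5-fluorohept-3-yne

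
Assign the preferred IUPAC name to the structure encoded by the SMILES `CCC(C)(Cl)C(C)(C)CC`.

The longest continuous carbon chain has 6 atoms, so the parent hydride is hexane.
Choose the numbering such that the locant sets are identical either way, so the alphabetically earlier chloro substituent takes the lower locant (3 rather than 4).
With this numbering: a chloro group at C-3; methyl groups at C-3 and C-4 (×2).
Prefixes are listed alphabetically: chloro, methyl.
Assembling the pieces gives 3-chloro-3,4,4-trimethylhexane.

3-chloro-3,4,4-trimethylhexane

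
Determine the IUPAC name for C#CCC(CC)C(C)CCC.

Counting along the main chain through the multiple bond gives 8 carbons: the parent is octane.
A C≡C triple bond in the chain gives the infix -yne-.
The numbering direction is chosen so that numbering from this end puts the triple bond at C-1 rather than C-7.
With this numbering: the triple bond between C-1 and C-2; an ethyl group at C-4; a methyl group at C-5.
Prefixes are listed alphabetically: ethyl, methyl.
Putting it together: 4-ethyl-5-methyloct-1-yne.

4-ethyl-5-methyloct-1-yne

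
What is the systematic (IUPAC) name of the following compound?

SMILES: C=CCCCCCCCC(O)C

The longest carbon chain that includes the –OH group and the multiple bond has 11 carbons, so the parent hydride is undecane.
An alcohol (–OH) is the principal characteristic group, giving the suffix -ol.
There is one C=C double bond, indicated by the ending -ene.
Number the chain so that numbering from this end puts the hydroxyl group at C-2 rather than C-10.
That gives the hydroxyl at C-2; the double bond between C-10 and C-11.
Assembling the pieces gives undec-10-en-2-ol.

undec-10-en-2-ol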